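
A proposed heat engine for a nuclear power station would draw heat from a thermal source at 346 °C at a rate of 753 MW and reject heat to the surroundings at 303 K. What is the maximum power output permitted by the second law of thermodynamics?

T_H = 346 °C → 346 + 273.15 = 619.15 K.
No engine can exceed the Carnot limit: η_max = 1 − T_C/T_H = 1 − 303.00/619.15 = 0.5106.
W_max = η_max · Q_H = 0.5106 × 753 = 384.5 MW.

Ẇ_max ≈ 384.5 MW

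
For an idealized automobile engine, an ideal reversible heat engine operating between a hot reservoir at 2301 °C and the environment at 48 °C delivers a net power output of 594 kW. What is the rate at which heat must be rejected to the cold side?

Q̇_C ≈ 84.67 kW

T_H = 2301 °C → 2301 + 273.15 = 2574.15 K.
T_C = 48 °C → 48 + 273.15 = 321.15 K.
Carnot efficiency: η = 1 − T_C/T_H = 1 − 321.15/2574.15 = 0.8752.
Since Q_C/Q_H = T_C/T_H and Q_H = W/η, Q_C = W·T_C/(T_H − T_C) = 594 × 321.15/2253.00 = 84.67 kW.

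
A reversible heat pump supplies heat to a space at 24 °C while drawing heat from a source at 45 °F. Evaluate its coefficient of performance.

T_H = 24 °C → 24 + 273.15 = 297.15 K.
T_C = 45 °F → (45 − 32) × 5/9 = 7.22 °C = 280.37 K.
COP_HP = T_H/(T_H − T_C) = 297.15/(297.15 − 280.37) = 17.71.

COP_HP ≈ 17.71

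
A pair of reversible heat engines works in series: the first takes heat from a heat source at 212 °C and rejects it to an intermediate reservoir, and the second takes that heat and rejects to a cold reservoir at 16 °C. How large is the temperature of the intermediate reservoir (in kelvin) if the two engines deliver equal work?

T_H = 212 °C → 212 + 273.15 = 485.15 K.
T_C = 16 °C → 16 + 273.15 = 289.15 K.
For reversible stages Q_m = Q_H·(T_m/T_H). Setting W₁ = Q_H(1 − T_m/T_H) equal to W₂ = Q_m(1 − T_C/T_m) = Q_H·(T_m − T_C)/T_H gives T_H − T_m = T_m − T_C, so T_m = (T_H + T_C)/2 = (485.15 + 289.15)/2 = 387 K.

T_m ≈ 387 K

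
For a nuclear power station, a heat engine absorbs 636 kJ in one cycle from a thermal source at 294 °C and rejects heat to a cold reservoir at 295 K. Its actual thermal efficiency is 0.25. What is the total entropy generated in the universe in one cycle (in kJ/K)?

ΔS_univ ≈ 0.496 kJ/K

T_H = 294 °C → 294 + 273.15 = 567.15 K.
W = η·Q_H = 0.25 × 636 = 159.0 kJ, so Q_C = Q_H − W = 477.0 kJ.
Reservoir entropy changes: ΔS_H = −Q_H/T_H = −636/567.15 = -1.121 kJ/K and ΔS_C = +Q_C/T_C = 477.0/295.00 = 1.617 kJ/K.
ΔS_univ = −Q_H/T_H + Q_C/T_C = 0.496 kJ/K (> 0, since η = 0.25 < η_Carnot = 0.480).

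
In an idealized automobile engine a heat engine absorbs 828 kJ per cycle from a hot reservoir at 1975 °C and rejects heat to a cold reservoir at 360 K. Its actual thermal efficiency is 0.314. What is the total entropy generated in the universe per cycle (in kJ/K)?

T_H = 1975 °C → 1975 + 273.15 = 2248.15 K.
W = η·Q_H = 0.314 × 828 = 260.0 kJ, so Q_C = Q_H − W = 568.0 kJ.
The hot reservoir loses entropy Q_H/T_H = 828/2248.15 = 0.3683 kJ/K; the cold reservoir gains Q_C/T_C = 568.0/360.00 = 1.578 kJ/K.
ΔS_univ = −Q_H/T_H + Q_C/T_C = 1.21 kJ/K (> 0, since η = 0.314 < η_Carnot = 0.840).

ΔS_univ ≈ 1.21 kJ/K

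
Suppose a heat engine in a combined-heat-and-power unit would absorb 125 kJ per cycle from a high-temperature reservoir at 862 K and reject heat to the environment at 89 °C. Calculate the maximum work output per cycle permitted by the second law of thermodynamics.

T_C = 89 °C → 89 + 273.15 = 362.15 K.
By the Carnot theorem, η_max = 1 − T_C/T_H = 1 − 362.15/862.00 = 0.5799.
W_max = η_max · Q_H = 0.5799 × 125 = 72.48 kJ.

W_max ≈ 72.48 kJ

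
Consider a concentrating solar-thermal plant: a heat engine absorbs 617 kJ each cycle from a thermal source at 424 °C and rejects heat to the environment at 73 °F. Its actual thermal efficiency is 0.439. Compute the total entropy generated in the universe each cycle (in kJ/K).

ΔS_univ ≈ 0.2846 kJ/K

T_H = 424 °C → 424 + 273.15 = 697.15 K.
T_C = 73 °F → (73 − 32) × 5/9 = 22.78 °C = 295.93 K.
W = η·Q_H = 0.439 × 617 = 270.9 kJ, so Q_C = Q_H − W = 346.1 kJ.
Entropy balance on the reservoirs: −Q_H/T_H = -0.8850 kJ/K, +Q_C/T_C = 1.170 kJ/K.
ΔS_univ = −Q_H/T_H + Q_C/T_C = 0.2846 kJ/K (> 0, since η = 0.439 < η_Carnot = 0.576).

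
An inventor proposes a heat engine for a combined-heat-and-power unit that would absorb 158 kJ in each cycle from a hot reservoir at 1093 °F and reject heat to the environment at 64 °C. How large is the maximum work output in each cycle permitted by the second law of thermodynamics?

T_H = 1093 °F → (1093 − 32) × 5/9 = 589.44 °C = 862.59 K.
T_C = 64 °C → 64 + 273.15 = 337.15 K.
No engine can exceed the Carnot limit: η_max = 1 − T_C/T_H = 1 − 337.15/862.59 = 0.6091.
W_max = η_max · Q_H = 0.6091 × 158 = 96.2 kJ.

W_max ≈ 96.2 kJ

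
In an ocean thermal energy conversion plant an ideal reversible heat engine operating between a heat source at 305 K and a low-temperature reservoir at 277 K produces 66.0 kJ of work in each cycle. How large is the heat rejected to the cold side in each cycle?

Since the cycle is reversible, η = 1 − T_C/T_H = 1 − 277.00/305.00 = 0.0918.
Since Q_C/Q_H = T_C/T_H and Q_H = W/η, Q_C = W·T_C/(T_H − T_C) = 66.0 × 277.00/28.00 = 653 kJ.

Q_C ≈ 653 kJ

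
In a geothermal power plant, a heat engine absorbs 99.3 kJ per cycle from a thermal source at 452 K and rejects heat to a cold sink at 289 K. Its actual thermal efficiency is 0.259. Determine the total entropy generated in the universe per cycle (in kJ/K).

W = η·Q_H = 0.259 × 99.3 = 25.72 kJ, so Q_C = Q_H − W = 73.58 kJ.
The hot reservoir loses entropy Q_H/T_H = 99.3/452.00 = 0.2197 kJ/K; the cold reservoir gains Q_C/T_C = 73.58/289.00 = 0.2546 kJ/K.
ΔS_univ = −Q_H/T_H + Q_C/T_C = 0.03492 kJ/K (> 0, since η = 0.259 < η_Carnot = 0.361).

ΔS_univ ≈ 0.03492 kJ/K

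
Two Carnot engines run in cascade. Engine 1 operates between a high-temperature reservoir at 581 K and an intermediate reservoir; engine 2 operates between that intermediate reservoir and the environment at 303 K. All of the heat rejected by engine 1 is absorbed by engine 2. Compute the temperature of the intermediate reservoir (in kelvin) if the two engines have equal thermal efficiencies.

T_m ≈ 420 K

Equal efficiencies require 1 − T_m/T_H = 1 − T_C/T_m, i.e. T_m/T_H = T_C/T_m, so T_m = √(T_H·T_C) = √(581.00 × 303.00) = 420 K.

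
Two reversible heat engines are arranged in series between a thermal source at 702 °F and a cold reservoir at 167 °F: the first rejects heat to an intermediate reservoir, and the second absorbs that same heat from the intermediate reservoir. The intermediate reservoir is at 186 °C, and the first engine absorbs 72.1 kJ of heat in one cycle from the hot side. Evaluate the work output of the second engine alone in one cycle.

T_H = 702 °F → (702 − 32) × 5/9 = 372.22 °C = 645.37 K.
T_C = 167 °F → (167 − 32) × 5/9 = 75.00 °C = 348.15 K.
T_m = 186 °C → 186 + 273.15 = 459.15 K.
Heat entering the second stage: Q_m = Q_H·(T_m/T_H) = 72.1 × 459.15/645.37 = 51.3 kJ.
Second-stage efficiency η₂ = 1 − T_C/T_m = 1 − 348.15/459.15 = 0.2418, so W₂ = η₂·Q_m = 12.4 kJ.

W₂ ≈ 12.4 kJ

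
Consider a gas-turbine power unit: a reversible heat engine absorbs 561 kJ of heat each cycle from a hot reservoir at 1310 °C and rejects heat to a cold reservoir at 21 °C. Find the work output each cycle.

W ≈ 457 kJ

T_H = 1310 °C → 1310 + 273.15 = 1583.15 K.
T_C = 21 °C → 21 + 273.15 = 294.15 K.
The Carnot efficiency is η = 1 − T_C/T_H = 1 − 294.15/1583.15 = 0.8142.
W = η·Q_H = 0.8142 × 561 = 457 kJ.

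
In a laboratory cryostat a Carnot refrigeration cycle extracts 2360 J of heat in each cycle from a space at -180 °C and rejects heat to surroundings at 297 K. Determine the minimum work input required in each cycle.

T_C = -180 °C → -180 + 273.15 = 93.15 K.
The reversible coefficient of performance is COP_R = T_C/(T_H − T_C) = 93.15/203.85 = 0.4570.
W = Q_C/COP_R = 2360/0.4570 = 5160 J.

W_in ≈ 5160 J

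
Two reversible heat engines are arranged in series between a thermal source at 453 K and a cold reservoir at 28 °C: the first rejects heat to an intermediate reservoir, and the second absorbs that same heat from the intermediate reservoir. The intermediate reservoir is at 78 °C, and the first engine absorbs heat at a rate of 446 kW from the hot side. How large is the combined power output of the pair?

Ẇ_total ≈ 150 kW

T_C = 28 °C → 28 + 273.15 = 301.15 K.
Two reversible stages in series are equivalent to a single Carnot engine between T_H and T_C, so η_total = 1 − T_C/T_H = 1 − 301.15/453.00 = 0.3352.
W_total = η_total · Q_H = 0.3352 × 446 = 150 kW.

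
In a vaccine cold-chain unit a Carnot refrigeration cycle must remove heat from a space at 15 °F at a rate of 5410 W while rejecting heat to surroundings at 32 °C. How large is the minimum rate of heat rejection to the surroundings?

Q̇_H ≈ 6260 W

T_H = 32 °C → 32 + 273.15 = 305.15 K.
T_C = 15 °F → (15 − 32) × 5/9 = -9.44 °C = 263.71 K.
For a reversible cycle Q_H/Q_C = T_H/T_C, so Q_H = Q_C·T_H/T_C = 5410 × 305.15/263.71 = 6260 W.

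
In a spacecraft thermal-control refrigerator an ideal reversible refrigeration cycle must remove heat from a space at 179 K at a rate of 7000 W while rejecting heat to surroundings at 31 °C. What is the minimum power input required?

Ẇ_in ≈ 4890 W

T_H = 31 °C → 31 + 273.15 = 304.15 K.
For a reversible refrigerator, COP_R = T_C/(T_H − T_C) = 179.00/125.15 = 1.4303.
W = Q_C/COP_R = 7000/1.4303 = 4890 W.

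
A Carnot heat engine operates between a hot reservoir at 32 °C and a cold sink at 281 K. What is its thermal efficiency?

η ≈ 0.07914

T_H = 32 °C → 32 + 273.15 = 305.15 K.
For a reversible engine, η = 1 − T_C/T_H = 1 − 281.00/305.15 = 0.07914.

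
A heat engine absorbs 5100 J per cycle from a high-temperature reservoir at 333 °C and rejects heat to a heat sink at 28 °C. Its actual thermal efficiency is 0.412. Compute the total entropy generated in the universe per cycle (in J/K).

ΔS_univ ≈ 1.54 J/K

T_H = 333 °C → 333 + 273.15 = 606.15 K.
T_C = 28 °C → 28 + 273.15 = 301.15 K.
W = η·Q_H = 0.412 × 5100 = 2101 J, so Q_C = Q_H − W = 2999 J.
Entropy balance on the reservoirs: −Q_H/T_H = -8.414 J/K, +Q_C/T_C = 9.958 J/K.
ΔS_univ = −Q_H/T_H + Q_C/T_C = 1.54 J/K (> 0, since η = 0.412 < η_Carnot = 0.503).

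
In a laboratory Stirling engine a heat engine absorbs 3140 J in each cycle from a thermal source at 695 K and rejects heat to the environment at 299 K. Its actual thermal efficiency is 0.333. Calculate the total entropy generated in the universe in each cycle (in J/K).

ΔS_univ ≈ 2.49 J/K

W = η·Q_H = 0.333 × 3140 = 1046 J, so Q_C = Q_H − W = 2094 J.
Reservoir entropy changes: ΔS_H = −Q_H/T_H = −3140/695.00 = -4.518 J/K and ΔS_C = +Q_C/T_C = 2094/299.00 = 7.005 J/K.
ΔS_univ = −Q_H/T_H + Q_C/T_C = 2.49 J/K (> 0, since η = 0.333 < η_Carnot = 0.570).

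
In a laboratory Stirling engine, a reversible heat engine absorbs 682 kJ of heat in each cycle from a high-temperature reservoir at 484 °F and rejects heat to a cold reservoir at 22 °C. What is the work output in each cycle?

W ≈ 298 kJ

T_H = 484 °F → (484 − 32) × 5/9 = 251.11 °C = 524.26 K.
T_C = 22 °C → 22 + 273.15 = 295.15 K.
Carnot efficiency: η = 1 − T_C/T_H = 1 − 295.15/524.26 = 0.4370.
W = η·Q_H = 0.4370 × 682 = 298 kJ.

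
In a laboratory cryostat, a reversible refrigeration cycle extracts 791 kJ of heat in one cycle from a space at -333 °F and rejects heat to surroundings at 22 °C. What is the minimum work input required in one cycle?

W_in ≈ 2527 kJ

T_H = 22 °C → 22 + 273.15 = 295.15 K.
T_C = -333 °F → (-333 − 32) × 5/9 = -202.78 °C = 70.37 K.
For a reversible refrigerator, COP_R = T_C/(T_H − T_C) = 70.37/224.78 = 0.3131.
W = Q_C/COP_R = 791/0.3131 = 2527 kJ.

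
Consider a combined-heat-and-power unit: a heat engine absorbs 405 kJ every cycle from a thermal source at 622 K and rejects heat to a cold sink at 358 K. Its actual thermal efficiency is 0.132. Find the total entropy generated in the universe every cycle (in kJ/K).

W = η·Q_H = 0.132 × 405 = 53.46 kJ, so Q_C = Q_H − W = 351.5 kJ.
Entropy balance on the reservoirs: −Q_H/T_H = -0.6511 kJ/K, +Q_C/T_C = 0.9820 kJ/K.
ΔS_univ = −Q_H/T_H + Q_C/T_C = 0.3308 kJ/K (> 0, since η = 0.132 < η_Carnot = 0.424).

ΔS_univ ≈ 0.3308 kJ/K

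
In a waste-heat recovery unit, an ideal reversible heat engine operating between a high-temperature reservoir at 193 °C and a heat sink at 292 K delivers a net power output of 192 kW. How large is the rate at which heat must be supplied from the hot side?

T_H = 193 °C → 193 + 273.15 = 466.15 K.
For a reversible engine, η = 1 − T_C/T_H = 1 − 292.00/466.15 = 0.3736.
Q_H = W/η = 192/0.3736 = 513.9 kW.

Q̇_H ≈ 513.9 kW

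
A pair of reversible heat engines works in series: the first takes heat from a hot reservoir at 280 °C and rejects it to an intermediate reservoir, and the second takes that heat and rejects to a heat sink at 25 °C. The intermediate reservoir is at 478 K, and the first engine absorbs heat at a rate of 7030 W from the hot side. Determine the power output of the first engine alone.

T_H = 280 °C → 280 + 273.15 = 553.15 K.
T_C = 25 °C → 25 + 273.15 = 298.15 K.
First-stage efficiency η₁ = 1 − T_m/T_H = 1 − 478.00/553.15 = 0.1359.
W₁ = η₁·Q_H = 0.1359 × 7030 = 955 W.

Ẇ₁ ≈ 955 W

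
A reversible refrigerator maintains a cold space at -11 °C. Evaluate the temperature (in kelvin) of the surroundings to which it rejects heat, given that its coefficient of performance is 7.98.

T_C = -11 °C → -11 + 273.15 = 262.15 K.
COP_R = T_C/(T_H − T_C) ⇒ T_H = T_C·(1 + 1/COP_R) = 262.15 × (1 + 1/7.98) = 295 K.

T_H ≈ 295 K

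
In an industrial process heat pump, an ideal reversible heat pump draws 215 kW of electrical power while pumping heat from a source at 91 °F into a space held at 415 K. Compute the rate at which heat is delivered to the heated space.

Q̇_H ≈ 818.0 kW

T_C = 91 °F → (91 − 32) × 5/9 = 32.78 °C = 305.93 K.
For a reversible heat pump, COP_HP = T_H/(T_H − T_C) = 415.00/109.07 = 3.8048.
Q_H = COP_HP · W = 3.8048 × 215 = 818.0 kW.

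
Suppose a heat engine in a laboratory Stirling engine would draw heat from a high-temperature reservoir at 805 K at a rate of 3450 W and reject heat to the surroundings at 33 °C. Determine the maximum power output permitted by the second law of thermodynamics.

T_C = 33 °C → 33 + 273.15 = 306.15 K.
The upper bound on efficiency is η_max = 1 − T_C/T_H = 1 − 306.15/805.00 = 0.6197.
W_max = η_max · Q_H = 0.6197 × 3450 = 2140 W.

Ẇ_max ≈ 2140 W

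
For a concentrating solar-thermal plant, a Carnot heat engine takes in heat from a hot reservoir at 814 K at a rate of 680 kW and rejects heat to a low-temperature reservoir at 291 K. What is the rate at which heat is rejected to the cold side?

Q̇_C ≈ 243 kW

Carnot efficiency: η = 1 − T_C/T_H = 1 − 291.00/814.00 = 0.6425.
For a reversible cycle Q_C/Q_H = T_C/T_H, so Q_C = 680 × 291.00/814.00 = 243 kW.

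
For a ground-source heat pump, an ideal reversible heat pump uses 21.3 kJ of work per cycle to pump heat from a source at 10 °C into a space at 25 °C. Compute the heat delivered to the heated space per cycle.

T_H = 25 °C → 25 + 273.15 = 298.15 K.
T_C = 10 °C → 10 + 273.15 = 283.15 K.
Reversible heating COP: COP_HP = T_H/(T_H − T_C) = 298.15/15.00 = 19.8767.
Q_H = COP_HP · W = 19.8767 × 21.3 = 423.4 kJ.

Q_H ≈ 423.4 kJ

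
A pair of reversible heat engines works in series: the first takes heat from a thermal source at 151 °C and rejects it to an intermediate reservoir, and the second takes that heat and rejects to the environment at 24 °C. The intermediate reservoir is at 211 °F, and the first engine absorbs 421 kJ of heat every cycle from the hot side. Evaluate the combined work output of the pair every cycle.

T_H = 151 °C → 151 + 273.15 = 424.15 K.
T_C = 24 °C → 24 + 273.15 = 297.15 K.
Two reversible stages in series are equivalent to a single Carnot engine between T_H and T_C, so η_total = 1 − T_C/T_H = 1 − 297.15/424.15 = 0.2994.
W_total = η_total · Q_H = 0.2994 × 421 = 126 kJ.

W_total ≈ 126 kJ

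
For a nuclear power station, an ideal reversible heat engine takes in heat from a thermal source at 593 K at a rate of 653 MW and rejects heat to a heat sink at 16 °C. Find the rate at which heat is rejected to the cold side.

Q̇_C ≈ 318 MW

T_C = 16 °C → 16 + 273.15 = 289.15 K.
For a reversible engine, η = 1 − T_C/T_H = 1 − 289.15/593.00 = 0.5124.
For a reversible cycle Q_C/Q_H = T_C/T_H, so Q_C = 653 × 289.15/593.00 = 318 MW.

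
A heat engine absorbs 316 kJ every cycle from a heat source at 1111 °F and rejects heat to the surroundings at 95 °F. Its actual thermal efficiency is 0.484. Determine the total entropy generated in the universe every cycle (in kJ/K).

ΔS_univ ≈ 0.1670 kJ/K

T_H = 1111 °F → (1111 − 32) × 5/9 = 599.44 °C = 872.59 K.
T_C = 95 °F → (95 − 32) × 5/9 = 35.00 °C = 308.15 K.
W = η·Q_H = 0.484 × 316 = 152.9 kJ, so Q_C = Q_H − W = 163.1 kJ.
Reservoir entropy changes: ΔS_H = −Q_H/T_H = −316/872.59 = -0.3621 kJ/K and ΔS_C = +Q_C/T_C = 163.1/308.15 = 0.5291 kJ/K.
ΔS_univ = −Q_H/T_H + Q_C/T_C = 0.1670 kJ/K (> 0, since η = 0.484 < η_Carnot = 0.647).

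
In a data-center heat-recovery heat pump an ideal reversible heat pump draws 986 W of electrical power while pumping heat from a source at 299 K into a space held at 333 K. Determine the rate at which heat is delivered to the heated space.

For a reversible heat pump, COP_HP = T_H/(T_H − T_C) = 333.00/34.00 = 9.7941.
Q_H = COP_HP · W = 9.7941 × 986 = 9657 W.

Q̇_H ≈ 9657 W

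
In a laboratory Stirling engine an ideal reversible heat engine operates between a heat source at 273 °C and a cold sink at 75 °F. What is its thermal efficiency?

T_H = 273 °C → 273 + 273.15 = 546.15 K.
T_C = 75 °F → (75 − 32) × 5/9 = 23.89 °C = 297.04 K.
For a reversible engine, η = 1 − T_C/T_H = 1 − 297.04/546.15 = 0.4561.

η ≈ 0.4561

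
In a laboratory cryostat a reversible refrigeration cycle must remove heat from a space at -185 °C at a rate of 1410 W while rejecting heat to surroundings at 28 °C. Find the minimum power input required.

T_H = 28 °C → 28 + 273.15 = 301.15 K.
T_C = -185 °C → -185 + 273.15 = 88.15 K.
For a reversible refrigerator, COP_R = T_C/(T_H − T_C) = 88.15/213.00 = 0.4138.
W = Q_C/COP_R = 1410/0.4138 = 3410 W.

Ẇ_in ≈ 3410 W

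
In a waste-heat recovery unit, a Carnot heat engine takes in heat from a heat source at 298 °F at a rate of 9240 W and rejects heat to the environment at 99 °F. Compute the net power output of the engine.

Ẇ ≈ 2430 W

T_H = 298 °F → (298 − 32) × 5/9 = 147.78 °C = 420.93 K.
T_C = 99 °F → (99 − 32) × 5/9 = 37.22 °C = 310.37 K.
The Carnot efficiency is η = 1 − T_C/T_H = 1 − 310.37/420.93 = 0.2626.
W = η·Q_H = 0.2626 × 9240 = 2430 W.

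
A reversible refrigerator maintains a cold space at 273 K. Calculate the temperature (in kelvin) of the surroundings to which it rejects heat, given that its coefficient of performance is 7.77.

T_H ≈ 308.1 K

COP_R = T_C/(T_H − T_C) ⇒ T_H = T_C·(1 + 1/COP_R) = 273.00 × (1 + 1/7.77) = 308.1 K.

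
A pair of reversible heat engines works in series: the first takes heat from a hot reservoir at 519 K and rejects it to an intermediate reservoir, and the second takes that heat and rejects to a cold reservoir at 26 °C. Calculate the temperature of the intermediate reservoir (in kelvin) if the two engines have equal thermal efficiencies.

T_m ≈ 394 K

T_C = 26 °C → 26 + 273.15 = 299.15 K.
Equal efficiencies require 1 − T_m/T_H = 1 − T_C/T_m, i.e. T_m/T_H = T_C/T_m, so T_m = √(T_H·T_C) = √(519.00 × 299.15) = 394 K.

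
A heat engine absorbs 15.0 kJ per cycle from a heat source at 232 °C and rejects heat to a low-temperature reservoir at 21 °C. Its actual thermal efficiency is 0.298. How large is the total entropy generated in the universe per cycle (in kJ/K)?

ΔS_univ ≈ 0.00610 kJ/K

T_H = 232 °C → 232 + 273.15 = 505.15 K.
T_C = 21 °C → 21 + 273.15 = 294.15 K.
W = η·Q_H = 0.298 × 15.0 = 4.470 kJ, so Q_C = Q_H − W = 10.53 kJ.
The hot reservoir loses entropy Q_H/T_H = 15.0/505.15 = 0.02969 kJ/K; the cold reservoir gains Q_C/T_C = 10.53/294.15 = 0.03580 kJ/K.
ΔS_univ = −Q_H/T_H + Q_C/T_C = 0.00610 kJ/K (> 0, since η = 0.298 < η_Carnot = 0.418).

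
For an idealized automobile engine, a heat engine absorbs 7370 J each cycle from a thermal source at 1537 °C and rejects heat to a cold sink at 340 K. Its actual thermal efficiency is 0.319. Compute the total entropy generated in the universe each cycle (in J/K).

ΔS_univ ≈ 10.7 J/K

T_H = 1537 °C → 1537 + 273.15 = 1810.15 K.
W = η·Q_H = 0.319 × 7370 = 2351 J, so Q_C = Q_H − W = 5019 J.
The hot reservoir loses entropy Q_H/T_H = 7370/1810.15 = 4.071 J/K; the cold reservoir gains Q_C/T_C = 5019/340.00 = 14.76 J/K.
ΔS_univ = −Q_H/T_H + Q_C/T_C = 10.7 J/K (> 0, since η = 0.319 < η_Carnot = 0.812).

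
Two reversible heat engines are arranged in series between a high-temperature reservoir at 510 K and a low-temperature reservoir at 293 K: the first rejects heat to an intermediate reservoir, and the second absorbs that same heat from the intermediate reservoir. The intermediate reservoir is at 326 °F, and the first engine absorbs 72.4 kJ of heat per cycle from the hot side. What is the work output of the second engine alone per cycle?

W₂ ≈ 20.4 kJ

T_m = 326 °F → (326 − 32) × 5/9 = 163.33 °C = 436.48 K.
Heat entering the second stage: Q_m = Q_H·(T_m/T_H) = 72.4 × 436.48/510.00 = 62.0 kJ.
Second-stage efficiency η₂ = 1 − T_C/T_m = 1 − 293.00/436.48 = 0.3287, so W₂ = η₂·Q_m = 20.4 kJ.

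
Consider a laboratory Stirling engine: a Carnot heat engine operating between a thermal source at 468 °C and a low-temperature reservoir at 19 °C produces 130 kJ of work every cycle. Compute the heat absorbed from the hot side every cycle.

Q_H ≈ 215 kJ

T_H = 468 °C → 468 + 273.15 = 741.15 K.
T_C = 19 °C → 19 + 273.15 = 292.15 K.
Since the cycle is reversible, η = 1 − T_C/T_H = 1 − 292.15/741.15 = 0.6058.
Q_H = W/η = 130/0.6058 = 215 kJ.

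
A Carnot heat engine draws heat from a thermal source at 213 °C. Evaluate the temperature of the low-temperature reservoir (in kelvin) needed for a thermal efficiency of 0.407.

T_H = 213 °C → 213 + 273.15 = 486.15 K.
From η = 1 − T_C/T_H, T_C = T_H·(1 − η) = 486.15 × (1 − 0.407) = 288 K.

T_C ≈ 288 K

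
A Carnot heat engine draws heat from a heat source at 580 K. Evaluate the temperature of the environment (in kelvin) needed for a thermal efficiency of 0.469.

From η = 1 − T_C/T_H, T_C = T_H·(1 − η) = 580.00 × (1 − 0.469) = 308.0 K.

T_C ≈ 308.0 K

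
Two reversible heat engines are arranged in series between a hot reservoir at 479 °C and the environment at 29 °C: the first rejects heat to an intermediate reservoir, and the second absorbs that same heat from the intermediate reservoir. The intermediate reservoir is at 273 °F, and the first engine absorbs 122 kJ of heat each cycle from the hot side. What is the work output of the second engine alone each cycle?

T_H = 479 °C → 479 + 273.15 = 752.15 K.
T_C = 29 °C → 29 + 273.15 = 302.15 K.
T_m = 273 °F → (273 − 32) × 5/9 = 133.89 °C = 407.04 K.
Heat entering the second stage: Q_m = Q_H·(T_m/T_H) = 122 × 407.04/752.15 = 66.0 kJ.
Second-stage efficiency η₂ = 1 − T_C/T_m = 1 − 302.15/407.04 = 0.2577, so W₂ = η₂·Q_m = 17.0 kJ.

W₂ ≈ 17.0 kJ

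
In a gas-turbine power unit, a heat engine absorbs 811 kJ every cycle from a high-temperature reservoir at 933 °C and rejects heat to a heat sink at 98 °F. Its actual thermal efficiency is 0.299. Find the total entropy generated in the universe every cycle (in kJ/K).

ΔS_univ ≈ 1.163 kJ/K

T_H = 933 °C → 933 + 273.15 = 1206.15 K.
T_C = 98 °F → (98 − 32) × 5/9 = 36.67 °C = 309.82 K.
W = η·Q_H = 0.299 × 811 = 242.5 kJ, so Q_C = Q_H − W = 568.5 kJ.
Entropy balance on the reservoirs: −Q_H/T_H = -0.6724 kJ/K, +Q_C/T_C = 1.835 kJ/K.
ΔS_univ = −Q_H/T_H + Q_C/T_C = 1.163 kJ/K (> 0, since η = 0.299 < η_Carnot = 0.743).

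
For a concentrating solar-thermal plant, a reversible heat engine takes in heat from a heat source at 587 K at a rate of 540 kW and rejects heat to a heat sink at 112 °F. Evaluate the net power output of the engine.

T_C = 112 °F → (112 − 32) × 5/9 = 44.44 °C = 317.59 K.
Since the cycle is reversible, η = 1 − T_C/T_H = 1 − 317.59/587.00 = 0.4590.
W = η·Q_H = 0.4590 × 540 = 248 kW.

Ẇ ≈ 248 kW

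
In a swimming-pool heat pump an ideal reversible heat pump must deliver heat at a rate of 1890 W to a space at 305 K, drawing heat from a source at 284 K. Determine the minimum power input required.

Ẇ_in ≈ 130 W

For a reversible heat pump, COP_HP = T_H/(T_H − T_C) = 305.00/21.00 = 14.5238.
W = Q_H/COP_HP = 1890/14.5238 = 130 W.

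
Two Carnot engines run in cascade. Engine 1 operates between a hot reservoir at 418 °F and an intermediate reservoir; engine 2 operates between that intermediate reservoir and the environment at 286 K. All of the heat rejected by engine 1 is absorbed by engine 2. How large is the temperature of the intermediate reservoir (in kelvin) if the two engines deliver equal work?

T_m ≈ 387 K

T_H = 418 °F → (418 − 32) × 5/9 = 214.44 °C = 487.59 K.
For reversible stages Q_m = Q_H·(T_m/T_H). Setting W₁ = Q_H(1 − T_m/T_H) equal to W₂ = Q_m(1 − T_C/T_m) = Q_H·(T_m − T_C)/T_H gives T_H − T_m = T_m − T_C, so T_m = (T_H + T_C)/2 = (487.59 + 286.00)/2 = 387 K.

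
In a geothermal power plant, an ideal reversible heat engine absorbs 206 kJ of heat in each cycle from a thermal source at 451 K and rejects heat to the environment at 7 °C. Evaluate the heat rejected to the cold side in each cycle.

Q_C ≈ 128.0 kJ

T_C = 7 °C → 7 + 273.15 = 280.15 K.
Since the cycle is reversible, η = 1 − T_C/T_H = 1 − 280.15/451.00 = 0.3788.
For a reversible cycle Q_C/Q_H = T_C/T_H, so Q_C = 206 × 280.15/451.00 = 128.0 kJ.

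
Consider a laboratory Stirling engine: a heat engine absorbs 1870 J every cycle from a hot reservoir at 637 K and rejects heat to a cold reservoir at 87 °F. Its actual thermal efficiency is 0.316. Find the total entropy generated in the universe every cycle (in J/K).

T_C = 87 °F → (87 − 32) × 5/9 = 30.56 °C = 303.71 K.
W = η·Q_H = 0.316 × 1870 = 590.9 J, so Q_C = Q_H − W = 1279 J.
The hot reservoir loses entropy Q_H/T_H = 1870/637.00 = 2.936 J/K; the cold reservoir gains Q_C/T_C = 1279/303.71 = 4.212 J/K.
ΔS_univ = −Q_H/T_H + Q_C/T_C = 1.276 J/K (> 0, since η = 0.316 < η_Carnot = 0.523).

ΔS_univ ≈ 1.276 J/K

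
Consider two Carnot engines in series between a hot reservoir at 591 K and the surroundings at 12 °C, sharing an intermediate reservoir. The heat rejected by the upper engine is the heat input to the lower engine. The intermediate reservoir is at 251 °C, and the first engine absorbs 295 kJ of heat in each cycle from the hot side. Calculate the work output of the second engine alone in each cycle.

W₂ ≈ 119 kJ

T_C = 12 °C → 12 + 273.15 = 285.15 K.
T_m = 251 °C → 251 + 273.15 = 524.15 K.
Heat entering the second stage: Q_m = Q_H·(T_m/T_H) = 295 × 524.15/591.00 = 262 kJ.
Second-stage efficiency η₂ = 1 − T_C/T_m = 1 − 285.15/524.15 = 0.4560, so W₂ = η₂·Q_m = 119 kJ.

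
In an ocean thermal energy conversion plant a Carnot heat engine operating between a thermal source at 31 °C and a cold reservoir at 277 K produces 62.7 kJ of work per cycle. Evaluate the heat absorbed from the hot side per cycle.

Q_H ≈ 702.4 kJ

T_H = 31 °C → 31 + 273.15 = 304.15 K.
Since the cycle is reversible, η = 1 − T_C/T_H = 1 − 277.00/304.15 = 0.0893.
Q_H = W/η = 62.7/0.0893 = 702.4 kJ.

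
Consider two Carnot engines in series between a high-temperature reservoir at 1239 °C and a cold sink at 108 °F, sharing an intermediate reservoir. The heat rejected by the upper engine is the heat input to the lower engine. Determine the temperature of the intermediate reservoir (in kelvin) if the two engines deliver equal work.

T_H = 1239 °C → 1239 + 273.15 = 1512.15 K.
T_C = 108 °F → (108 − 32) × 5/9 = 42.22 °C = 315.37 K.
For reversible stages Q_m = Q_H·(T_m/T_H). Setting W₁ = Q_H(1 − T_m/T_H) equal to W₂ = Q_m(1 − T_C/T_m) = Q_H·(T_m − T_C)/T_H gives T_H − T_m = T_m − T_C, so T_m = (T_H + T_C)/2 = (1512.15 + 315.37)/2 = 914 K.

T_m ≈ 914 K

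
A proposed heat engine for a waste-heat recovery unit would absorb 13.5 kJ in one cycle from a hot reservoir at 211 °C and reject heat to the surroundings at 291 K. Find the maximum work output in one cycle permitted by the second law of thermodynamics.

W_max ≈ 5.386 kJ

T_H = 211 °C → 211 + 273.15 = 484.15 K.
No engine can exceed the Carnot limit: η_max = 1 − T_C/T_H = 1 − 291.00/484.15 = 0.3989.
W_max = η_max · Q_H = 0.3989 × 13.5 = 5.386 kJ.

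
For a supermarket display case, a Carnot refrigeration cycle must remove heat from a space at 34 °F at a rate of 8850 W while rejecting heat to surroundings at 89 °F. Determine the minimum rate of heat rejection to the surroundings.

Q̇_H ≈ 9840 W

T_H = 89 °F → (89 − 32) × 5/9 = 31.67 °C = 304.82 K.
T_C = 34 °F → (34 − 32) × 5/9 = 1.11 °C = 274.26 K.
For a reversible cycle Q_H/Q_C = T_H/T_C, so Q_H = Q_C·T_H/T_C = 8850 × 304.82/274.26 = 9840 W.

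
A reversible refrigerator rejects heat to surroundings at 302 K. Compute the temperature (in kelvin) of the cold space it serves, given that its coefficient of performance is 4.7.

COP_R = T_C/(T_H − T_C) ⇒ T_C = T_H·COP_R/(1 + COP_R) = 302.00 × 4.7/(1 + 4.7) = 249.0 K.

T_C ≈ 249.0 K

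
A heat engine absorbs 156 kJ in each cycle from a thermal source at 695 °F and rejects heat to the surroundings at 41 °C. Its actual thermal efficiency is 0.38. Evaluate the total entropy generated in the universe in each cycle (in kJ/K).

ΔS_univ ≈ 0.0647 kJ/K

T_H = 695 °F → (695 − 32) × 5/9 = 368.33 °C = 641.48 K.
T_C = 41 °C → 41 + 273.15 = 314.15 K.
W = η·Q_H = 0.38 × 156 = 59.28 kJ, so Q_C = Q_H − W = 96.72 kJ.
Reservoir entropy changes: ΔS_H = −Q_H/T_H = −156/641.48 = -0.2432 kJ/K and ΔS_C = +Q_C/T_C = 96.72/314.15 = 0.3079 kJ/K.
ΔS_univ = −Q_H/T_H + Q_C/T_C = 0.0647 kJ/K (> 0, since η = 0.38 < η_Carnot = 0.510).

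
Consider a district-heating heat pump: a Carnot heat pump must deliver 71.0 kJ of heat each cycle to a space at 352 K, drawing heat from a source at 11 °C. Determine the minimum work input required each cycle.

T_C = 11 °C → 11 + 273.15 = 284.15 K.
For a reversible heat pump, COP_HP = T_H/(T_H − T_C) = 352.00/67.85 = 5.1879.
W = Q_H/COP_HP = 71.0/5.1879 = 13.7 kJ.

W_in ≈ 13.7 kJ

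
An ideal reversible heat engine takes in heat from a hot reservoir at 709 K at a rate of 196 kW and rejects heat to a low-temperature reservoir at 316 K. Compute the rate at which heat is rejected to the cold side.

Since the cycle is reversible, η = 1 − T_C/T_H = 1 − 316.00/709.00 = 0.5543.
For a reversible cycle Q_C/Q_H = T_C/T_H, so Q_C = 196 × 316.00/709.00 = 87.4 kW.

Q̇_C ≈ 87.4 kW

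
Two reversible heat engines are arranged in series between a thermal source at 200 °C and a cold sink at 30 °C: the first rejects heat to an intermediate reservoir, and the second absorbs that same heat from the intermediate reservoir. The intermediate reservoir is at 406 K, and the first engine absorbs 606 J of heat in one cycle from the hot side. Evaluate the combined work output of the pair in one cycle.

T_H = 200 °C → 200 + 273.15 = 473.15 K.
T_C = 30 °C → 30 + 273.15 = 303.15 K.
Two reversible stages in series are equivalent to a single Carnot engine between T_H and T_C, so η_total = 1 − T_C/T_H = 1 − 303.15/473.15 = 0.3593.
W_total = η_total · Q_H = 0.3593 × 606 = 218 J.

W_total ≈ 218 J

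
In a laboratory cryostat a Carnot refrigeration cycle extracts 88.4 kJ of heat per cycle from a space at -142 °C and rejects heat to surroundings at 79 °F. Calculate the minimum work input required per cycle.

T_H = 79 °F → (79 − 32) × 5/9 = 26.11 °C = 299.26 K.
T_C = -142 °C → -142 + 273.15 = 131.15 K.
COP_R = T_C/(T_H − T_C) = 131.15/168.11 = 0.7801.
W = Q_C/COP_R = 88.4/0.7801 = 113 kJ.

W_in ≈ 113 kJ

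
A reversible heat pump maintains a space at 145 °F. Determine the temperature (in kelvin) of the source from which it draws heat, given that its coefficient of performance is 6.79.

T_C ≈ 286.5 K

T_H = 145 °F → (145 − 32) × 5/9 = 62.78 °C = 335.93 K.
COP_HP = T_H/(T_H − T_C) ⇒ T_C = T_H·(COP_HP − 1)/COP_HP = 335.93 × (6.79 − 1)/6.79 = 286.5 K.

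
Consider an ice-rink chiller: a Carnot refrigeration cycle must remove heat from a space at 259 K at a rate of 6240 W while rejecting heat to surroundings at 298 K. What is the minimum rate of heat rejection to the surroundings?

Q̇_H ≈ 7180 W

For a reversible cycle Q_H/Q_C = T_H/T_C, so Q_H = Q_C·T_H/T_C = 6240 × 298.00/259.00 = 7180 W.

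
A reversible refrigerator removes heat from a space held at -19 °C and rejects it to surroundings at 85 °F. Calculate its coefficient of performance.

T_H = 85 °F → (85 − 32) × 5/9 = 29.44 °C = 302.59 K.
T_C = -19 °C → -19 + 273.15 = 254.15 K.
For a reversible refrigerator, COP_R = T_C/(T_H − T_C) = 254.15/(302.59 − 254.15) = 5.246.

COP_R ≈ 5.246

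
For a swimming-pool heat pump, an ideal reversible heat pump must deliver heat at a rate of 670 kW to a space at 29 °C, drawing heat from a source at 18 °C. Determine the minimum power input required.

T_H = 29 °C → 29 + 273.15 = 302.15 K.
T_C = 18 °C → 18 + 273.15 = 291.15 K.
The Carnot heat-pump COP is COP_HP = T_H/(T_H − T_C) = 302.15/11.00 = 27.4682.
W = Q_H/COP_HP = 670/27.4682 = 24.4 kW.

Ẇ_in ≈ 24.4 kW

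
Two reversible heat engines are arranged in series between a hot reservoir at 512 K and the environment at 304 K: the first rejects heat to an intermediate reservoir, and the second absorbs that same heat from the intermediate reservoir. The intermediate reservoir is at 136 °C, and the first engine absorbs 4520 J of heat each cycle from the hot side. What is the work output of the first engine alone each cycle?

T_m = 136 °C → 136 + 273.15 = 409.15 K.
First-stage efficiency η₁ = 1 − T_m/T_H = 1 − 409.15/512.00 = 0.2009.
W₁ = η₁·Q_H = 0.2009 × 4520 = 908.0 J.

W₁ ≈ 908.0 J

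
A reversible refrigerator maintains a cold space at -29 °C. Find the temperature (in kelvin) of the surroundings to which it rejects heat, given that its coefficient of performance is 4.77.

T_C = -29 °C → -29 + 273.15 = 244.15 K.
COP_R = T_C/(T_H − T_C) ⇒ T_H = T_C·(1 + 1/COP_R) = 244.15 × (1 + 1/4.77) = 295.3 K.

T_H ≈ 295.3 K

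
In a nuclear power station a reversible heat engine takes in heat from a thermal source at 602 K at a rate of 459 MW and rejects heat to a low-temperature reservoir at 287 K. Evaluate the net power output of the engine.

η_rev = 1 − T_C/T_H = 1 − 287.00/602.00 = 0.5233.
W = η·Q_H = 0.5233 × 459 = 240.2 MW.

Ẇ ≈ 240.2 MW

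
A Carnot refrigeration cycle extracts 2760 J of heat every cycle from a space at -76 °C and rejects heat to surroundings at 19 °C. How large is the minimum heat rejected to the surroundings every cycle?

Q_H ≈ 4090 J

T_H = 19 °C → 19 + 273.15 = 292.15 K.
T_C = -76 °C → -76 + 273.15 = 197.15 K.
For a reversible cycle Q_H/Q_C = T_H/T_C, so Q_H = Q_C·T_H/T_C = 2760 × 292.15/197.15 = 4090 J.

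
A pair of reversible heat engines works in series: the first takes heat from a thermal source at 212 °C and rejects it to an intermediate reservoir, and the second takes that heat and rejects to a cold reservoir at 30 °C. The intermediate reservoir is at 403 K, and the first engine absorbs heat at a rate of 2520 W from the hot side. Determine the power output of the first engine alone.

Ẇ₁ ≈ 426.7 W

T_H = 212 °C → 212 + 273.15 = 485.15 K.
T_C = 30 °C → 30 + 273.15 = 303.15 K.
First-stage efficiency η₁ = 1 − T_m/T_H = 1 − 403.00/485.15 = 0.1693.
W₁ = η₁·Q_H = 0.1693 × 2520 = 426.7 W.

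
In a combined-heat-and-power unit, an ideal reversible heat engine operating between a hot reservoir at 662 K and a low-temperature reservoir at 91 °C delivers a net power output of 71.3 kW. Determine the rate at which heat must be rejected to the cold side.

T_C = 91 °C → 91 + 273.15 = 364.15 K.
The Carnot efficiency is η = 1 − T_C/T_H = 1 − 364.15/662.00 = 0.4499.
Since Q_C/Q_H = T_C/T_H and Q_H = W/η, Q_C = W·T_C/(T_H − T_C) = 71.3 × 364.15/297.85 = 87.17 kW.

Q̇_C ≈ 87.17 kW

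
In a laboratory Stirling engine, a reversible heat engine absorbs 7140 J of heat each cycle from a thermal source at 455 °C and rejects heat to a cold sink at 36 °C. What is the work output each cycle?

T_H = 455 °C → 455 + 273.15 = 728.15 K.
T_C = 36 °C → 36 + 273.15 = 309.15 K.
The Carnot efficiency is η = 1 − T_C/T_H = 1 − 309.15/728.15 = 0.5754.
W = η·Q_H = 0.5754 × 7140 = 4109 J.

W ≈ 4109 J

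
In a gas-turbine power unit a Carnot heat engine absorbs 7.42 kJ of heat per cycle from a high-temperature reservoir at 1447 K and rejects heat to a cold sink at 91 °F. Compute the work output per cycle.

T_C = 91 °F → (91 − 32) × 5/9 = 32.78 °C = 305.93 K.
The Carnot efficiency is η = 1 − T_C/T_H = 1 − 305.93/1447.00 = 0.7886.
W = η·Q_H = 0.7886 × 7.42 = 5.85 kJ.

W ≈ 5.85 kJ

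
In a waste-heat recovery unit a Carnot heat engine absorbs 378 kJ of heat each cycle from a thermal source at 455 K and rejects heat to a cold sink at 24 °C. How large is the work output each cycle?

W ≈ 131 kJ

T_C = 24 °C → 24 + 273.15 = 297.15 K.
The Carnot efficiency is η = 1 − T_C/T_H = 1 − 297.15/455.00 = 0.3469.
W = η·Q_H = 0.3469 × 378 = 131 kJ.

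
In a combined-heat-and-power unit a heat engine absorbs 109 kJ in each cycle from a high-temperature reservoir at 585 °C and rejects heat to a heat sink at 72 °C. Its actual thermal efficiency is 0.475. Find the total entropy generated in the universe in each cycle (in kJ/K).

ΔS_univ ≈ 0.0388 kJ/K

T_H = 585 °C → 585 + 273.15 = 858.15 K.
T_C = 72 °C → 72 + 273.15 = 345.15 K.
W = η·Q_H = 0.475 × 109 = 51.77 kJ, so Q_C = Q_H − W = 57.23 kJ.
Reservoir entropy changes: ΔS_H = −Q_H/T_H = −109/858.15 = -0.1270 kJ/K and ΔS_C = +Q_C/T_C = 57.23/345.15 = 0.1658 kJ/K.
ΔS_univ = −Q_H/T_H + Q_C/T_C = 0.0388 kJ/K (> 0, since η = 0.475 < η_Carnot = 0.598).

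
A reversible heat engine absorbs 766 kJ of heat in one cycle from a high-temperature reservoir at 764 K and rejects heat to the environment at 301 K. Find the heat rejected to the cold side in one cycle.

The Carnot efficiency is η = 1 − T_C/T_H = 1 − 301.00/764.00 = 0.6060.
For a reversible cycle Q_C/Q_H = T_C/T_H, so Q_C = 766 × 301.00/764.00 = 302 kJ.

Q_C ≈ 302 kJ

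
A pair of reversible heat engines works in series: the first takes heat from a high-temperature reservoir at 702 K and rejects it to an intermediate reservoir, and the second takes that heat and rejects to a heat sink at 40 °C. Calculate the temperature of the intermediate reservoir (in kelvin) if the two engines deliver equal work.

T_C = 40 °C → 40 + 273.15 = 313.15 K.
For reversible stages Q_m = Q_H·(T_m/T_H). Setting W₁ = Q_H(1 − T_m/T_H) equal to W₂ = Q_m(1 − T_C/T_m) = Q_H·(T_m − T_C)/T_H gives T_H − T_m = T_m − T_C, so T_m = (T_H + T_C)/2 = (702.00 + 313.15)/2 = 508 K.

T_m ≈ 508 K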